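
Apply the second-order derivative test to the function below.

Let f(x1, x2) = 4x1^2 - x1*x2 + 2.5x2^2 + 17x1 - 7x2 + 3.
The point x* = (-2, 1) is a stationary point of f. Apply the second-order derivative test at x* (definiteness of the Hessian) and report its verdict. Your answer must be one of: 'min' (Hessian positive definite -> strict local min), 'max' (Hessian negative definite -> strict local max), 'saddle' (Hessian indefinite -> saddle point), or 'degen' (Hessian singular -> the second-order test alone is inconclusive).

Compute the Hessian H = grad^2 f:
  H = [[8, -1], [-1, 5]]
Verify stationarity: grad f(x*) = H x* + g = (0, 0).
Eigenvalues of H: 4.6972, 8.3028.
Both eigenvalues > 0, so H is positive definite -> x* is a strict local min.

min


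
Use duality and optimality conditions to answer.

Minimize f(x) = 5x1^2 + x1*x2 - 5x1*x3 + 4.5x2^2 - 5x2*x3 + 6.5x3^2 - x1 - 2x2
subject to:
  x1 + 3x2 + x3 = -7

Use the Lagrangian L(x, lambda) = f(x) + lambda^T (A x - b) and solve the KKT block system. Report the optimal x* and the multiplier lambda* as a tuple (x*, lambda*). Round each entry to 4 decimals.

Form the Lagrangian:
  L(x, lambda) = (1/2) x^T Q x + c^T x + lambda^T (A x - b)
Stationarity (grad_x L = 0): Q x + c + A^T lambda = 0.
Primal feasibility: A x = b.

This gives the KKT block system:
  [ Q   A^T ] [ x     ]   [-c ]
  [ A    0  ] [ lambda ] = [ b ]

Solving the linear system:
  x*      = (-0.7364, -1.6783, -1.2287)
  lambda* = (3.8992)
  f(x*)   = 15.6938

x* = (-0.7364, -1.6783, -1.2287), lambda* = (3.8992)


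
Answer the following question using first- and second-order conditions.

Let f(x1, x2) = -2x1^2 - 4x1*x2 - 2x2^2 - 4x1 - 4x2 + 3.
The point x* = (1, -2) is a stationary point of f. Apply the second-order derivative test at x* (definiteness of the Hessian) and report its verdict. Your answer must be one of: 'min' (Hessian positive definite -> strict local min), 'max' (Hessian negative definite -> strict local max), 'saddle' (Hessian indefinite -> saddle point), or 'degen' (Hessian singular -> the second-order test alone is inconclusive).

Compute the Hessian H = grad^2 f:
  H = [[-4, -4], [-4, -4]]
Verify stationarity: grad f(x*) = H x* + g = (0, 0).
Eigenvalues of H: -8, 0.
H has a zero eigenvalue (singular; negative semidefinite but not definite), so H is neither positive definite, negative definite, nor indefinite. The second-order test alone is inconclusive -> degen.
(Indeed, f is constant along the null direction of H through x*, so x* is not a strict local extremum.)

degen


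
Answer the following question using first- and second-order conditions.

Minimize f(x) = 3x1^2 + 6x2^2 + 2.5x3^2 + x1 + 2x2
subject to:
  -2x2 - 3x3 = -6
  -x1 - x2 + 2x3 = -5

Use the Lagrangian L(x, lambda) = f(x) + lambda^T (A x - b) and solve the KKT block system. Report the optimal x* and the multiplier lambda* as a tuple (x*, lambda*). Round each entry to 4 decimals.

Form the Lagrangian:
  L(x, lambda) = (1/2) x^T Q x + c^T x + lambda^T (A x - b)
Stationarity (grad_x L = 0): Q x + c + A^T lambda = 0.
Primal feasibility: A x = b.

This gives the KKT block system:
  [ Q   A^T ] [ x     ]   [-c ]
  [ A    0  ] [ lambda ] = [ b ]

Solving the linear system:
  x*      = (2.3815, 2.8365, 0.109)
  lambda* = (10.3744, 15.2891)
  f(x*)   = 73.3732

x* = (2.3815, 2.8365, 0.109), lambda* = (10.3744, 15.2891)


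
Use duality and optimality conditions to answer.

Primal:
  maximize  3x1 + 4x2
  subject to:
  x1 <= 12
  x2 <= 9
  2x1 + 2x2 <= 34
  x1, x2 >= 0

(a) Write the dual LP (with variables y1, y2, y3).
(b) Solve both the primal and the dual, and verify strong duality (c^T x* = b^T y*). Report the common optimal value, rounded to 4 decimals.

The standard primal-dual pair for 'max c^T x s.t. A x <= b, x >= 0' is:
  Dual:  min b^T y  s.t.  A^T y >= c,  y >= 0.

So the dual LP is:
  minimize  12y1 + 9y2 + 34y3
  subject to:
    y1 + 2y3 >= 3
    y2 + 2y3 >= 4
    y1, y2, y3 >= 0

Solving the primal: x* = (8, 9).
  primal value c^T x* = 60.
Solving the dual: y* = (0, 1, 1.5).
  dual value b^T y* = 60.
Strong duality: c^T x* = b^T y*. Confirmed.

60


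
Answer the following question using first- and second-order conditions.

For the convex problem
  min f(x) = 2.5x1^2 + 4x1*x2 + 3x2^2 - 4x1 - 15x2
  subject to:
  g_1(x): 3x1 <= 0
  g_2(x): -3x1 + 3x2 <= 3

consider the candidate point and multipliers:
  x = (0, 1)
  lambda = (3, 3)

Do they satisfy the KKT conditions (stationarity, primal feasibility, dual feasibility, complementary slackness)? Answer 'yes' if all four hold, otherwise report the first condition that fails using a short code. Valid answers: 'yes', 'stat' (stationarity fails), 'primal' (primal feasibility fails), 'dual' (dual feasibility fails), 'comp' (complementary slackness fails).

Gradient of f: grad f(x) = Q x + c = (0, -9)
Constraint values g_i(x) = a_i^T x - b_i:
  g_1((0, 1)) = 0
  g_2((0, 1)) = 0
Stationarity residual: grad f(x) + sum_i lambda_i a_i = (0, 0)
  -> stationarity OK
Primal feasibility (all g_i <= 0): OK
Dual feasibility (all lambda_i >= 0): OK
Complementary slackness (lambda_i * g_i(x) = 0 for all i): OK

Verdict: yes, KKT holds.

yes


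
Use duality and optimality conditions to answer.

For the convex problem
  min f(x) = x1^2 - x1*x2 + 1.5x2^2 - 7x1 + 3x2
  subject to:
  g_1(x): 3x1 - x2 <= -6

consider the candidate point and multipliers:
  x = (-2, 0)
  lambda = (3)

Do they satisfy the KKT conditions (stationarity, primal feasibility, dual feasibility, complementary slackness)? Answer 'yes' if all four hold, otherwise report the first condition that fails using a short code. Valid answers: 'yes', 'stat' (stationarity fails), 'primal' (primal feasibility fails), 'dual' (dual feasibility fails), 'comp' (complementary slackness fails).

Gradient of f: grad f(x) = Q x + c = (-11, 5)
Constraint values g_i(x) = a_i^T x - b_i:
  g_1((-2, 0)) = 0
Stationarity residual: grad f(x) + sum_i lambda_i a_i = (-2, 2)
  -> stationarity FAILS
Primal feasibility (all g_i <= 0): OK
Dual feasibility (all lambda_i >= 0): OK
Complementary slackness (lambda_i * g_i(x) = 0 for all i): OK

Verdict: the first failing condition is stationarity -> stat.

stat


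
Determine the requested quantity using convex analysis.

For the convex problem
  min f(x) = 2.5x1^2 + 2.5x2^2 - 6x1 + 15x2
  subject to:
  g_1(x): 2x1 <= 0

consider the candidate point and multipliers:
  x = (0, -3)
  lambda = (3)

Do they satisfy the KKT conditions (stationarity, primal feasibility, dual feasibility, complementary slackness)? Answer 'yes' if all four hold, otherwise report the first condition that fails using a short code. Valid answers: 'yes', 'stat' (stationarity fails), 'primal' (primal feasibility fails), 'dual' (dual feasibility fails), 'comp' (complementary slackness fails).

Gradient of f: grad f(x) = Q x + c = (-6, 0)
Constraint values g_i(x) = a_i^T x - b_i:
  g_1((0, -3)) = 0
Stationarity residual: grad f(x) + sum_i lambda_i a_i = (0, 0)
  -> stationarity OK
Primal feasibility (all g_i <= 0): OK
Dual feasibility (all lambda_i >= 0): OK
Complementary slackness (lambda_i * g_i(x) = 0 for all i): OK

Verdict: yes, KKT holds.

yes


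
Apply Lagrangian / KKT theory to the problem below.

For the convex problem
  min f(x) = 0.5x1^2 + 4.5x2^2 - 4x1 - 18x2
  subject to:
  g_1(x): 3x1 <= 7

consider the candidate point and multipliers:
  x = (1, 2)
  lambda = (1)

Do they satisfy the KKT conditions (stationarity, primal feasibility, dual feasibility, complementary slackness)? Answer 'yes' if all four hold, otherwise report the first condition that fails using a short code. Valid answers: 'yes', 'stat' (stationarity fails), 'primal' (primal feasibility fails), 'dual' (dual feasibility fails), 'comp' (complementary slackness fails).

Gradient of f: grad f(x) = Q x + c = (-3, 0)
Constraint values g_i(x) = a_i^T x - b_i:
  g_1((1, 2)) = -4
Stationarity residual: grad f(x) + sum_i lambda_i a_i = (0, 0)
  -> stationarity OK
Primal feasibility (all g_i <= 0): OK
Dual feasibility (all lambda_i >= 0): OK
Complementary slackness (lambda_i * g_i(x) = 0 for all i): FAILS

Verdict: the first failing condition is complementary_slackness -> comp.

comp


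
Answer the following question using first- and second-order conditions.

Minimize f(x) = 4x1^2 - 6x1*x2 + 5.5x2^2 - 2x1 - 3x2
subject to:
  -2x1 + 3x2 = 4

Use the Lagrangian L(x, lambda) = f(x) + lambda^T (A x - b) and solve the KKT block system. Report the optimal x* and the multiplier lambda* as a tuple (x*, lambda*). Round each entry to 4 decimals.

Form the Lagrangian:
  L(x, lambda) = (1/2) x^T Q x + c^T x + lambda^T (A x - b)
Stationarity (grad_x L = 0): Q x + c + A^T lambda = 0.
Primal feasibility: A x = b.

This gives the KKT block system:
  [ Q   A^T ] [ x     ]   [-c ]
  [ A    0  ] [ lambda ] = [ b ]

Solving the linear system:
  x*      = (0.4545, 1.6364)
  lambda* = (-4.0909)
  f(x*)   = 5.2727

x* = (0.4545, 1.6364), lambda* = (-4.0909)


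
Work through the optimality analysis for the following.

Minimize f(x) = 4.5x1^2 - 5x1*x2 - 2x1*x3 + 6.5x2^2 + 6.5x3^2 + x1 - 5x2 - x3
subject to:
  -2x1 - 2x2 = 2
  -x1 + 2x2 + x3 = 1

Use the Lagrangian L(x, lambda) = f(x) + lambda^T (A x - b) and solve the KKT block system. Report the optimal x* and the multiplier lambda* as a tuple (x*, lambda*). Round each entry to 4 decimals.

Form the Lagrangian:
  L(x, lambda) = (1/2) x^T Q x + c^T x + lambda^T (A x - b)
Stationarity (grad_x L = 0): Q x + c + A^T lambda = 0.
Primal feasibility: A x = b.

This gives the KKT block system:
  [ Q   A^T ] [ x     ]   [-c ]
  [ A    0  ] [ lambda ] = [ b ]

Solving the linear system:
  x*      = (-0.9635, -0.0365, 0.1095)
  lambda* = (-2.6788, -2.3504)
  f(x*)   = 3.4088

x* = (-0.9635, -0.0365, 0.1095), lambda* = (-2.6788, -2.3504)


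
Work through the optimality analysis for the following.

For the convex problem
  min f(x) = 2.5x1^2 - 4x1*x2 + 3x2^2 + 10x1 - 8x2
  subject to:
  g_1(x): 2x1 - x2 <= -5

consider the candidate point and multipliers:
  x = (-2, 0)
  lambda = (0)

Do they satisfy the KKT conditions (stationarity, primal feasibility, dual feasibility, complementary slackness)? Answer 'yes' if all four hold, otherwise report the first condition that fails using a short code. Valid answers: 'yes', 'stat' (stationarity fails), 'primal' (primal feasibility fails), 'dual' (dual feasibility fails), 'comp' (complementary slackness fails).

Gradient of f: grad f(x) = Q x + c = (0, 0)
Constraint values g_i(x) = a_i^T x - b_i:
  g_1((-2, 0)) = 1
Stationarity residual: grad f(x) + sum_i lambda_i a_i = (0, 0)
  -> stationarity OK
Primal feasibility (all g_i <= 0): FAILS
Dual feasibility (all lambda_i >= 0): OK
Complementary slackness (lambda_i * g_i(x) = 0 for all i): OK

Verdict: the first failing condition is primal_feasibility -> primal.

primal


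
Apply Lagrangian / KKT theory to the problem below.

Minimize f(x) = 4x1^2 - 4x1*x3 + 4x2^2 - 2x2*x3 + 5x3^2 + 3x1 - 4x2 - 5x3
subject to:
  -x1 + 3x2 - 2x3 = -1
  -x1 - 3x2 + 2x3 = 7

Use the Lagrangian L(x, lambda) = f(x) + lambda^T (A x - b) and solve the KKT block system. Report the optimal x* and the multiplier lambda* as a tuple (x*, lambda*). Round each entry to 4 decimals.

Form the Lagrangian:
  L(x, lambda) = (1/2) x^T Q x + c^T x + lambda^T (A x - b)
Stationarity (grad_x L = 0): Q x + c + A^T lambda = 0.
Primal feasibility: A x = b.

This gives the KKT block system:
  [ Q   A^T ] [ x     ]   [-c ]
  [ A    0  ] [ lambda ] = [ b ]

Solving the linear system:
  x*      = (-3, -1.3265, 0.0102)
  lambda* = (-8.0816, -12.9592)
  f(x*)   = 39.4439

x* = (-3, -1.3265, 0.0102), lambda* = (-8.0816, -12.9592)


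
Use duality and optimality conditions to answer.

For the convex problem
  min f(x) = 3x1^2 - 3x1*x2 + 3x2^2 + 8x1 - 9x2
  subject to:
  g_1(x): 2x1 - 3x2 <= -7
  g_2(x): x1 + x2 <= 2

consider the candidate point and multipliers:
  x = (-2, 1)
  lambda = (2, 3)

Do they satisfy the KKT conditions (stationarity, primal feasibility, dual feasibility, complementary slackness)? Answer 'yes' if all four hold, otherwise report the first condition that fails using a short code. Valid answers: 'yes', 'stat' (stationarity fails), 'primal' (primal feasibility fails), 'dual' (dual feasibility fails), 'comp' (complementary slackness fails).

Gradient of f: grad f(x) = Q x + c = (-7, 3)
Constraint values g_i(x) = a_i^T x - b_i:
  g_1((-2, 1)) = 0
  g_2((-2, 1)) = -3
Stationarity residual: grad f(x) + sum_i lambda_i a_i = (0, 0)
  -> stationarity OK
Primal feasibility (all g_i <= 0): OK
Dual feasibility (all lambda_i >= 0): OK
Complementary slackness (lambda_i * g_i(x) = 0 for all i): FAILS

Verdict: the first failing condition is complementary_slackness -> comp.

comp


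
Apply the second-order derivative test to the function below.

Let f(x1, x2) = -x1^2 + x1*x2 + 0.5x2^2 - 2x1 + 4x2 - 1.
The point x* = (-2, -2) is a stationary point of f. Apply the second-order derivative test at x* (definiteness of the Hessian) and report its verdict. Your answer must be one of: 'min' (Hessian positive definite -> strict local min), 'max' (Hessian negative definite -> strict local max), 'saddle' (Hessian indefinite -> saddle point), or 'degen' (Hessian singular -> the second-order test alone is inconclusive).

Compute the Hessian H = grad^2 f:
  H = [[-2, 1], [1, 1]]
Verify stationarity: grad f(x*) = H x* + g = (0, 0).
Eigenvalues of H: -2.3028, 1.3028.
Eigenvalues have mixed signs, so H is indefinite -> x* is a saddle point.

saddle


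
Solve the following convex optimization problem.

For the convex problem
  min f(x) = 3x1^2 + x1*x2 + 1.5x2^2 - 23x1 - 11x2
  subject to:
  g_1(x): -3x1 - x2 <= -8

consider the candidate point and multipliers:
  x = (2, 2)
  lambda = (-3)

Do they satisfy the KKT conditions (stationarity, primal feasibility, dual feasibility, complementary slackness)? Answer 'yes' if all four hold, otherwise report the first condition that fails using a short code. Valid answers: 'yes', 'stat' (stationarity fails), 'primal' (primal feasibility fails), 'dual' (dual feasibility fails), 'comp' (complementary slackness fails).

Gradient of f: grad f(x) = Q x + c = (-9, -3)
Constraint values g_i(x) = a_i^T x - b_i:
  g_1((2, 2)) = 0
Stationarity residual: grad f(x) + sum_i lambda_i a_i = (0, 0)
  -> stationarity OK
Primal feasibility (all g_i <= 0): OK
Dual feasibility (all lambda_i >= 0): FAILS
Complementary slackness (lambda_i * g_i(x) = 0 for all i): OK

Verdict: the first failing condition is dual_feasibility -> dual.

dual


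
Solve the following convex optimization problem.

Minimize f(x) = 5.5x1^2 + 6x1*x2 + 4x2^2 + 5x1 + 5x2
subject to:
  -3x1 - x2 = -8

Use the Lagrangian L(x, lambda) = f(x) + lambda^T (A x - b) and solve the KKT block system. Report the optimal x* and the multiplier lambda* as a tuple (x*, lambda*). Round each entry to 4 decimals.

Form the Lagrangian:
  L(x, lambda) = (1/2) x^T Q x + c^T x + lambda^T (A x - b)
Stationarity (grad_x L = 0): Q x + c + A^T lambda = 0.
Primal feasibility: A x = b.

This gives the KKT block system:
  [ Q   A^T ] [ x     ]   [-c ]
  [ A    0  ] [ lambda ] = [ b ]

Solving the linear system:
  x*      = (3.2766, -1.8298)
  lambda* = (10.0213)
  f(x*)   = 43.7021

x* = (3.2766, -1.8298), lambda* = (10.0213)


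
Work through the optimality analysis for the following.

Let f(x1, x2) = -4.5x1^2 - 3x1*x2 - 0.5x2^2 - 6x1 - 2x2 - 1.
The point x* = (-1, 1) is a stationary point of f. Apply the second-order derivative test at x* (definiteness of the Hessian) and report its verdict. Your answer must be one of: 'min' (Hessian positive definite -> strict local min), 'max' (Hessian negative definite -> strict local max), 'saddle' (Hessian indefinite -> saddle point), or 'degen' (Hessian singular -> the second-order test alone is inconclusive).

Compute the Hessian H = grad^2 f:
  H = [[-9, -3], [-3, -1]]
Verify stationarity: grad f(x*) = H x* + g = (0, 0).
Eigenvalues of H: -10, 0.
H has a zero eigenvalue (singular; negative semidefinite but not definite), so H is neither positive definite, negative definite, nor indefinite. The second-order test alone is inconclusive -> degen.
(Indeed, f is constant along the null direction of H through x*, so x* is not a strict local extremum.)

degen


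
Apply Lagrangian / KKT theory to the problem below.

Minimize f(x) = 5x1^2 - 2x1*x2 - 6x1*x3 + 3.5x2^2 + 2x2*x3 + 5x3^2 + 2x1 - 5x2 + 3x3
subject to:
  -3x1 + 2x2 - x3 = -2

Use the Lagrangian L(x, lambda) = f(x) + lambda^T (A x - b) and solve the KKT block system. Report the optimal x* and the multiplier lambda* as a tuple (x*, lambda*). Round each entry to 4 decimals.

Form the Lagrangian:
  L(x, lambda) = (1/2) x^T Q x + c^T x + lambda^T (A x - b)
Stationarity (grad_x L = 0): Q x + c + A^T lambda = 0.
Primal feasibility: A x = b.

This gives the KKT block system:
  [ Q   A^T ] [ x     ]   [-c ]
  [ A    0  ] [ lambda ] = [ b ]

Solving the linear system:
  x*      = (0.6898, 0.1852, 0.3009)
  lambda* = (2.2407)
  f(x*)   = 2.919

x* = (0.6898, 0.1852, 0.3009), lambda* = (2.2407)


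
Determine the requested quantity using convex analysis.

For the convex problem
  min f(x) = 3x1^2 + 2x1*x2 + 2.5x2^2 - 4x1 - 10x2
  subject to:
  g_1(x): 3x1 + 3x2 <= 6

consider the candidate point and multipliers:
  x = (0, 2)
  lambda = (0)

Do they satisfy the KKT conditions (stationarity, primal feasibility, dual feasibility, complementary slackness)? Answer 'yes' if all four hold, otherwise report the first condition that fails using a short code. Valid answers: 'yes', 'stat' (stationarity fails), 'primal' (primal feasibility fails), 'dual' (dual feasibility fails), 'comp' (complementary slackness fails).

Gradient of f: grad f(x) = Q x + c = (0, 0)
Constraint values g_i(x) = a_i^T x - b_i:
  g_1((0, 2)) = 0
Stationarity residual: grad f(x) + sum_i lambda_i a_i = (0, 0)
  -> stationarity OK
Primal feasibility (all g_i <= 0): OK
Dual feasibility (all lambda_i >= 0): OK
Complementary slackness (lambda_i * g_i(x) = 0 for all i): OK

Verdict: yes, KKT holds.

yes


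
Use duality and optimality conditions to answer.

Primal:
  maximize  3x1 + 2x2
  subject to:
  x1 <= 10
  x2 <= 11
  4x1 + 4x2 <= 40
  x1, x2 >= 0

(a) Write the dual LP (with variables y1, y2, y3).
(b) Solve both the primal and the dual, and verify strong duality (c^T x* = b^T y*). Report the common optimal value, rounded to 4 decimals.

The standard primal-dual pair for 'max c^T x s.t. A x <= b, x >= 0' is:
  Dual:  min b^T y  s.t.  A^T y >= c,  y >= 0.

So the dual LP is:
  minimize  10y1 + 11y2 + 40y3
  subject to:
    y1 + 4y3 >= 3
    y2 + 4y3 >= 2
    y1, y2, y3 >= 0

Solving the primal: x* = (10, 0).
  primal value c^T x* = 30.
Solving the dual: y* = (1, 0, 0.5).
  dual value b^T y* = 30.
Strong duality: c^T x* = b^T y*. Confirmed.

30


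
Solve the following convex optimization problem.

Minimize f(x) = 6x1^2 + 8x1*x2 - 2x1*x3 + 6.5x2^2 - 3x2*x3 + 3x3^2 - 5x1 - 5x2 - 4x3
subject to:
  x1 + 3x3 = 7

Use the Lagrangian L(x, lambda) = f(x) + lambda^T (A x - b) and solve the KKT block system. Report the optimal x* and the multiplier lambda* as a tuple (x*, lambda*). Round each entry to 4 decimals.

Form the Lagrangian:
  L(x, lambda) = (1/2) x^T Q x + c^T x + lambda^T (A x - b)
Stationarity (grad_x L = 0): Q x + c + A^T lambda = 0.
Primal feasibility: A x = b.

This gives the KKT block system:
  [ Q   A^T ] [ x     ]   [-c ]
  [ A    0  ] [ lambda ] = [ b ]

Solving the linear system:
  x*      = (0.604, 0.505, 2.132)
  lambda* = (-2.0231)
  f(x*)   = 0.0446

x* = (0.604, 0.505, 2.132), lambda* = (-2.0231)


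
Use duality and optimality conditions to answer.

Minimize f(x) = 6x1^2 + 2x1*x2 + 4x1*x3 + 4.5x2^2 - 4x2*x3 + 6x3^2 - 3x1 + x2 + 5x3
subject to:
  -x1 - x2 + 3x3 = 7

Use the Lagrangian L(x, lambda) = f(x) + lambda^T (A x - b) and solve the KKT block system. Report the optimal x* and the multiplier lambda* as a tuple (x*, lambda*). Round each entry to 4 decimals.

Form the Lagrangian:
  L(x, lambda) = (1/2) x^T Q x + c^T x + lambda^T (A x - b)
Stationarity (grad_x L = 0): Q x + c + A^T lambda = 0.
Primal feasibility: A x = b.

This gives the KKT block system:
  [ Q   A^T ] [ x     ]   [-c ]
  [ A    0  ] [ lambda ] = [ b ]

Solving the linear system:
  x*      = (-1.1116, 0.1355, 2.008)
  lambda* = (-8.0359)
  f(x*)   = 34.8805

x* = (-1.1116, 0.1355, 2.008), lambda* = (-8.0359)


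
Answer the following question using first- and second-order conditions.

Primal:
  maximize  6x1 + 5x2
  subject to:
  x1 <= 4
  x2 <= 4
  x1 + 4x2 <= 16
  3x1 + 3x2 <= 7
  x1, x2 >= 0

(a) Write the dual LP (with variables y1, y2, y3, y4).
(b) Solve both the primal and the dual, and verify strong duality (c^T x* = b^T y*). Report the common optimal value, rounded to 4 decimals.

The standard primal-dual pair for 'max c^T x s.t. A x <= b, x >= 0' is:
  Dual:  min b^T y  s.t.  A^T y >= c,  y >= 0.

So the dual LP is:
  minimize  4y1 + 4y2 + 16y3 + 7y4
  subject to:
    y1 + y3 + 3y4 >= 6
    y2 + 4y3 + 3y4 >= 5
    y1, y2, y3, y4 >= 0

Solving the primal: x* = (2.3333, 0).
  primal value c^T x* = 14.
Solving the dual: y* = (0, 0, 0, 2).
  dual value b^T y* = 14.
Strong duality: c^T x* = b^T y*. Confirmed.

14


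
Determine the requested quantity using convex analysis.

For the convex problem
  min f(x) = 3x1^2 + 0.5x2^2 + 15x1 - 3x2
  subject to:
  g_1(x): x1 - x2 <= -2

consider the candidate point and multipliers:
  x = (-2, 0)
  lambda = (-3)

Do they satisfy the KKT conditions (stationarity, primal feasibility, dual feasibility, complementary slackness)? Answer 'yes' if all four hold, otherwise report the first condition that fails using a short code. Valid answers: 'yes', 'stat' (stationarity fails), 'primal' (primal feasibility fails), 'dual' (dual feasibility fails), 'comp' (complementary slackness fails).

Gradient of f: grad f(x) = Q x + c = (3, -3)
Constraint values g_i(x) = a_i^T x - b_i:
  g_1((-2, 0)) = 0
Stationarity residual: grad f(x) + sum_i lambda_i a_i = (0, 0)
  -> stationarity OK
Primal feasibility (all g_i <= 0): OK
Dual feasibility (all lambda_i >= 0): FAILS
Complementary slackness (lambda_i * g_i(x) = 0 for all i): OK

Verdict: the first failing condition is dual_feasibility -> dual.

dual


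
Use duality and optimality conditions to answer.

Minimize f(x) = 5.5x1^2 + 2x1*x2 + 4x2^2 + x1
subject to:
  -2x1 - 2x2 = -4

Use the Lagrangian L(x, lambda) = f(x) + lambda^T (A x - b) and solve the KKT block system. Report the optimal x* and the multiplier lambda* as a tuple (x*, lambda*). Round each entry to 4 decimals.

Form the Lagrangian:
  L(x, lambda) = (1/2) x^T Q x + c^T x + lambda^T (A x - b)
Stationarity (grad_x L = 0): Q x + c + A^T lambda = 0.
Primal feasibility: A x = b.

This gives the KKT block system:
  [ Q   A^T ] [ x     ]   [-c ]
  [ A    0  ] [ lambda ] = [ b ]

Solving the linear system:
  x*      = (0.7333, 1.2667)
  lambda* = (5.8)
  f(x*)   = 11.9667

x* = (0.7333, 1.2667), lambda* = (5.8)


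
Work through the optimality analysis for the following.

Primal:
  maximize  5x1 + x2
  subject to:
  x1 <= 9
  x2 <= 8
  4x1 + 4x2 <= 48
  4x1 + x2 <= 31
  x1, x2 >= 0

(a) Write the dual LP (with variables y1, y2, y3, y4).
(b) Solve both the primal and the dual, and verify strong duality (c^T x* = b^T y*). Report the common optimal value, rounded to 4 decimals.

The standard primal-dual pair for 'max c^T x s.t. A x <= b, x >= 0' is:
  Dual:  min b^T y  s.t.  A^T y >= c,  y >= 0.

So the dual LP is:
  minimize  9y1 + 8y2 + 48y3 + 31y4
  subject to:
    y1 + 4y3 + 4y4 >= 5
    y2 + 4y3 + y4 >= 1
    y1, y2, y3, y4 >= 0

Solving the primal: x* = (7.75, 0).
  primal value c^T x* = 38.75.
Solving the dual: y* = (0, 0, 0, 1.25).
  dual value b^T y* = 38.75.
Strong duality: c^T x* = b^T y*. Confirmed.

38.75


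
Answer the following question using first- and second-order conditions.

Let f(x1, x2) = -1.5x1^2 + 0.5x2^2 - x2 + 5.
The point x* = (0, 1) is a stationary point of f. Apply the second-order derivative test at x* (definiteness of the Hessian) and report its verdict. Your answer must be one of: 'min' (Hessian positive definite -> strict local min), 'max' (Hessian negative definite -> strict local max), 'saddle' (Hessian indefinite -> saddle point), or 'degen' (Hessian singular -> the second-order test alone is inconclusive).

Compute the Hessian H = grad^2 f:
  H = [[-3, 0], [0, 1]]
Verify stationarity: grad f(x*) = H x* + g = (0, 0).
Eigenvalues of H: -3, 1.
Eigenvalues have mixed signs, so H is indefinite -> x* is a saddle point.

saddle


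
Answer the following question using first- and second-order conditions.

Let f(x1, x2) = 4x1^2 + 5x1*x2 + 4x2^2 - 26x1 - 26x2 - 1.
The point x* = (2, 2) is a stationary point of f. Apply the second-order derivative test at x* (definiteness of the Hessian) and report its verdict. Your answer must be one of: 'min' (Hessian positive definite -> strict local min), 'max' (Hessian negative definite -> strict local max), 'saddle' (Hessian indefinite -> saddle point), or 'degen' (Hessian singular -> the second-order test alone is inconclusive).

Compute the Hessian H = grad^2 f:
  H = [[8, 5], [5, 8]]
Verify stationarity: grad f(x*) = H x* + g = (0, 0).
Eigenvalues of H: 3, 13.
Both eigenvalues > 0, so H is positive definite -> x* is a strict local min.

min


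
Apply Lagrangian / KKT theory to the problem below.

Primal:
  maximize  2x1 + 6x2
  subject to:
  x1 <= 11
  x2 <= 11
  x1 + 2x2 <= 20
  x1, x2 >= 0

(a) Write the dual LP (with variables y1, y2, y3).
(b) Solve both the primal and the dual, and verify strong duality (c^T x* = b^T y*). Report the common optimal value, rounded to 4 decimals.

The standard primal-dual pair for 'max c^T x s.t. A x <= b, x >= 0' is:
  Dual:  min b^T y  s.t.  A^T y >= c,  y >= 0.

So the dual LP is:
  minimize  11y1 + 11y2 + 20y3
  subject to:
    y1 + y3 >= 2
    y2 + 2y3 >= 6
    y1, y2, y3 >= 0

Solving the primal: x* = (0, 10).
  primal value c^T x* = 60.
Solving the dual: y* = (0, 0, 3).
  dual value b^T y* = 60.
Strong duality: c^T x* = b^T y*. Confirmed.

60


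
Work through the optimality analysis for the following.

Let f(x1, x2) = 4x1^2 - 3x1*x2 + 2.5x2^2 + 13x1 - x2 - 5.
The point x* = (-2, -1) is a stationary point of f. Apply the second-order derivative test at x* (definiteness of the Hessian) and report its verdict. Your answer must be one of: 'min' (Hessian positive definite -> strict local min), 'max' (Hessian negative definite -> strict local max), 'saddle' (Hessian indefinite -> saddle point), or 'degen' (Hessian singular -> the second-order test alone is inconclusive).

Compute the Hessian H = grad^2 f:
  H = [[8, -3], [-3, 5]]
Verify stationarity: grad f(x*) = H x* + g = (0, 0).
Eigenvalues of H: 3.1459, 9.8541.
Both eigenvalues > 0, so H is positive definite -> x* is a strict local min.

min


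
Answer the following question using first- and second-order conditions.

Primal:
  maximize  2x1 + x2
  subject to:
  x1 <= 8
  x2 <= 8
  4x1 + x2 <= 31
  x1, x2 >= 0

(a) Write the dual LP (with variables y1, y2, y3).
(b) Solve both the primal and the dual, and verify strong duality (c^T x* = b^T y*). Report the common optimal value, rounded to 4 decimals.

The standard primal-dual pair for 'max c^T x s.t. A x <= b, x >= 0' is:
  Dual:  min b^T y  s.t.  A^T y >= c,  y >= 0.

So the dual LP is:
  minimize  8y1 + 8y2 + 31y3
  subject to:
    y1 + 4y3 >= 2
    y2 + y3 >= 1
    y1, y2, y3 >= 0

Solving the primal: x* = (5.75, 8).
  primal value c^T x* = 19.5.
Solving the dual: y* = (0, 0.5, 0.5).
  dual value b^T y* = 19.5.
Strong duality: c^T x* = b^T y*. Confirmed.

19.5


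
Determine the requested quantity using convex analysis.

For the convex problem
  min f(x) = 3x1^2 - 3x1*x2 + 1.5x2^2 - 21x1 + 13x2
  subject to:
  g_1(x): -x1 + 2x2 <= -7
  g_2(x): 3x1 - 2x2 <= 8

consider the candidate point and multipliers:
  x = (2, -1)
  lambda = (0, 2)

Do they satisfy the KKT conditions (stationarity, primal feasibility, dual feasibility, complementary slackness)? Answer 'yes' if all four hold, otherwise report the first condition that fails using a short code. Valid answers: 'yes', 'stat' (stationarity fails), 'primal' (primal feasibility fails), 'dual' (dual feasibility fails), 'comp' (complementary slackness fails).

Gradient of f: grad f(x) = Q x + c = (-6, 4)
Constraint values g_i(x) = a_i^T x - b_i:
  g_1((2, -1)) = 3
  g_2((2, -1)) = 0
Stationarity residual: grad f(x) + sum_i lambda_i a_i = (0, 0)
  -> stationarity OK
Primal feasibility (all g_i <= 0): FAILS
Dual feasibility (all lambda_i >= 0): OK
Complementary slackness (lambda_i * g_i(x) = 0 for all i): OK

Verdict: the first failing condition is primal_feasibility -> primal.

primal


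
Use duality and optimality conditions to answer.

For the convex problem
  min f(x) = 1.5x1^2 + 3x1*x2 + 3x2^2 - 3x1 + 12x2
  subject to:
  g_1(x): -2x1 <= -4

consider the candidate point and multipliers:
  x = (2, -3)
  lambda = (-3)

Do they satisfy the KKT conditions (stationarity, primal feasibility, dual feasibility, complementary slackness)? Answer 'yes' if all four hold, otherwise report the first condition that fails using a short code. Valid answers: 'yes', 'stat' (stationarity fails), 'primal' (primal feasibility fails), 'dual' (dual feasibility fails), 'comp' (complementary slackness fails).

Gradient of f: grad f(x) = Q x + c = (-6, 0)
Constraint values g_i(x) = a_i^T x - b_i:
  g_1((2, -3)) = 0
Stationarity residual: grad f(x) + sum_i lambda_i a_i = (0, 0)
  -> stationarity OK
Primal feasibility (all g_i <= 0): OK
Dual feasibility (all lambda_i >= 0): FAILS
Complementary slackness (lambda_i * g_i(x) = 0 for all i): OK

Verdict: the first failing condition is dual_feasibility -> dual.

dual


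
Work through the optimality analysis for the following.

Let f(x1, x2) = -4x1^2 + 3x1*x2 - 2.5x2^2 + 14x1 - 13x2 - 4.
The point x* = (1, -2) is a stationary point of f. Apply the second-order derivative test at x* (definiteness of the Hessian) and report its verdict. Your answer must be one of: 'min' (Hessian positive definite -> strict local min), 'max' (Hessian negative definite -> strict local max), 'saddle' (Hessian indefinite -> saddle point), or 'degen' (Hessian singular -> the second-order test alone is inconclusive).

Compute the Hessian H = grad^2 f:
  H = [[-8, 3], [3, -5]]
Verify stationarity: grad f(x*) = H x* + g = (0, 0).
Eigenvalues of H: -9.8541, -3.1459.
Both eigenvalues < 0, so H is negative definite -> x* is a strict local max.

max


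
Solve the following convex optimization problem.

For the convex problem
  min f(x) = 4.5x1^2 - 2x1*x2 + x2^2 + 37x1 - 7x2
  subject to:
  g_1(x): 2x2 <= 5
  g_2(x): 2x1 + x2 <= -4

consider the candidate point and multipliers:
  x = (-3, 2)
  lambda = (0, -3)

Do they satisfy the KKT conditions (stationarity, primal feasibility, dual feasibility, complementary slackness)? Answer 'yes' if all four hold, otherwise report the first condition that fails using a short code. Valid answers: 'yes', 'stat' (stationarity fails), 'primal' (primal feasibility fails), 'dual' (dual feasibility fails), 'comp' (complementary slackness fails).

Gradient of f: grad f(x) = Q x + c = (6, 3)
Constraint values g_i(x) = a_i^T x - b_i:
  g_1((-3, 2)) = -1
  g_2((-3, 2)) = 0
Stationarity residual: grad f(x) + sum_i lambda_i a_i = (0, 0)
  -> stationarity OK
Primal feasibility (all g_i <= 0): OK
Dual feasibility (all lambda_i >= 0): FAILS
Complementary slackness (lambda_i * g_i(x) = 0 for all i): OK

Verdict: the first failing condition is dual_feasibility -> dual.

dual


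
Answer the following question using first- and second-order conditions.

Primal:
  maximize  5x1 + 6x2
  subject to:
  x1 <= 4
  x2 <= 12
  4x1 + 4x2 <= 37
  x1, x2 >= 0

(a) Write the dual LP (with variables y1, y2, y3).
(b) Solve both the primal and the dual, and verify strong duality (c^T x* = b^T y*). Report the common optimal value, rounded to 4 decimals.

The standard primal-dual pair for 'max c^T x s.t. A x <= b, x >= 0' is:
  Dual:  min b^T y  s.t.  A^T y >= c,  y >= 0.

So the dual LP is:
  minimize  4y1 + 12y2 + 37y3
  subject to:
    y1 + 4y3 >= 5
    y2 + 4y3 >= 6
    y1, y2, y3 >= 0

Solving the primal: x* = (0, 9.25).
  primal value c^T x* = 55.5.
Solving the dual: y* = (0, 0, 1.5).
  dual value b^T y* = 55.5.
Strong duality: c^T x* = b^T y*. Confirmed.

55.5


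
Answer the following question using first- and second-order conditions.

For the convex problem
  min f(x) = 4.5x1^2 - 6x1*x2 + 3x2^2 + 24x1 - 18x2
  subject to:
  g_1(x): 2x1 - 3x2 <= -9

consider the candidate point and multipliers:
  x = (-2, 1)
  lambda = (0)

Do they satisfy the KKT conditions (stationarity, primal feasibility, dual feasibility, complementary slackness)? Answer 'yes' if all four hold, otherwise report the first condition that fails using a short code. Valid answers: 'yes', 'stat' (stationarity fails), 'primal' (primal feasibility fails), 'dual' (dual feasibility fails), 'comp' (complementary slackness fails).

Gradient of f: grad f(x) = Q x + c = (0, 0)
Constraint values g_i(x) = a_i^T x - b_i:
  g_1((-2, 1)) = 2
Stationarity residual: grad f(x) + sum_i lambda_i a_i = (0, 0)
  -> stationarity OK
Primal feasibility (all g_i <= 0): FAILS
Dual feasibility (all lambda_i >= 0): OK
Complementary slackness (lambda_i * g_i(x) = 0 for all i): OK

Verdict: the first failing condition is primal_feasibility -> primal.

primal


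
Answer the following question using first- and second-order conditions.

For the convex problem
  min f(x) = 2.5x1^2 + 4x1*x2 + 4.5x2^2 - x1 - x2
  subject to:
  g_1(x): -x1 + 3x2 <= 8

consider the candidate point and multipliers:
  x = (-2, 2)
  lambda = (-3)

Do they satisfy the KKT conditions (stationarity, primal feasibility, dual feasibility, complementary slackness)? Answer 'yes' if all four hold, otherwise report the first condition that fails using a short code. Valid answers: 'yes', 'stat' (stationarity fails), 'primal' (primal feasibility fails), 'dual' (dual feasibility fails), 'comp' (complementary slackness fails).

Gradient of f: grad f(x) = Q x + c = (-3, 9)
Constraint values g_i(x) = a_i^T x - b_i:
  g_1((-2, 2)) = 0
Stationarity residual: grad f(x) + sum_i lambda_i a_i = (0, 0)
  -> stationarity OK
Primal feasibility (all g_i <= 0): OK
Dual feasibility (all lambda_i >= 0): FAILS
Complementary slackness (lambda_i * g_i(x) = 0 for all i): OK

Verdict: the first failing condition is dual_feasibility -> dual.

dual


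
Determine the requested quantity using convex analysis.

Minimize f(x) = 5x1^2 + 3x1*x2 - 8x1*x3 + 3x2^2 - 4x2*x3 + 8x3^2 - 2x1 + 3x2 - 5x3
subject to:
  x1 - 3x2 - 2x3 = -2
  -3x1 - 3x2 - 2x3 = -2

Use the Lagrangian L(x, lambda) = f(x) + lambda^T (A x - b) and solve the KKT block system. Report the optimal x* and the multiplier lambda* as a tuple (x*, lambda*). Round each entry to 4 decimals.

Form the Lagrangian:
  L(x, lambda) = (1/2) x^T Q x + c^T x + lambda^T (A x - b)
Stationarity (grad_x L = 0): Q x + c + A^T lambda = 0.
Primal feasibility: A x = b.

This gives the KKT block system:
  [ Q   A^T ] [ x     ]   [-c ]
  [ A    0  ] [ lambda ] = [ b ]

Solving the linear system:
  x*      = (0, 0.3241, 0.5139)
  lambda* = (2.0069, -1.044)
  f(x*)   = 0.1644

x* = (0, 0.3241, 0.5139), lambda* = (2.0069, -1.044)


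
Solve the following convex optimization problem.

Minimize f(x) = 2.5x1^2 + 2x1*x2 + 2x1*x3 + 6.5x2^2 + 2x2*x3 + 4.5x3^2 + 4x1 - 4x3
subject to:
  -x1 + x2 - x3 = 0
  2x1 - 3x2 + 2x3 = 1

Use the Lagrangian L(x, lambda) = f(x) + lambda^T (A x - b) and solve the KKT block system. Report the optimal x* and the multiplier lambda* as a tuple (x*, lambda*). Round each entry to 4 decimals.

Form the Lagrangian:
  L(x, lambda) = (1/2) x^T Q x + c^T x + lambda^T (A x - b)
Stationarity (grad_x L = 0): Q x + c + A^T lambda = 0.
Primal feasibility: A x = b.

This gives the KKT block system:
  [ Q   A^T ] [ x     ]   [-c ]
  [ A    0  ] [ lambda ] = [ b ]

Solving the linear system:
  x*      = (-1.5, -1, 0.5)
  lambda* = (-43.5, -19.5)
  f(x*)   = 5.75

x* = (-1.5, -1, 0.5), lambda* = (-43.5, -19.5)


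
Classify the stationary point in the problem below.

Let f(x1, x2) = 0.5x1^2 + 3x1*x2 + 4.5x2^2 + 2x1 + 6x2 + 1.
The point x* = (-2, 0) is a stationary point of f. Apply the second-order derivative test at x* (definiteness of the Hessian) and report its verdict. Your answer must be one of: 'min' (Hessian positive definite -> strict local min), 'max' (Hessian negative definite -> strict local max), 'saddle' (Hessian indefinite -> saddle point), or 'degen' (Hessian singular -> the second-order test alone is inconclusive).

Compute the Hessian H = grad^2 f:
  H = [[1, 3], [3, 9]]
Verify stationarity: grad f(x*) = H x* + g = (0, 0).
Eigenvalues of H: 0, 10.
H has a zero eigenvalue (singular; positive semidefinite but not definite), so H is neither positive definite, negative definite, nor indefinite. The second-order test alone is inconclusive -> degen.
(Indeed, f is constant along the null direction of H through x*, so x* is not a strict local extremum.)

degen


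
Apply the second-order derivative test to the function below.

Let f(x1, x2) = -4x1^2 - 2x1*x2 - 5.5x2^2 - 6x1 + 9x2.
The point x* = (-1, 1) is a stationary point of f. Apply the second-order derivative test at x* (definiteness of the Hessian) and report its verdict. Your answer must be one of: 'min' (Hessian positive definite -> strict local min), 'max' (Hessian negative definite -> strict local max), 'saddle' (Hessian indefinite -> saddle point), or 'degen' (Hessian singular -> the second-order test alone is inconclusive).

Compute the Hessian H = grad^2 f:
  H = [[-8, -2], [-2, -11]]
Verify stationarity: grad f(x*) = H x* + g = (0, 0).
Eigenvalues of H: -12, -7.
Both eigenvalues < 0, so H is negative definite -> x* is a strict local max.

max


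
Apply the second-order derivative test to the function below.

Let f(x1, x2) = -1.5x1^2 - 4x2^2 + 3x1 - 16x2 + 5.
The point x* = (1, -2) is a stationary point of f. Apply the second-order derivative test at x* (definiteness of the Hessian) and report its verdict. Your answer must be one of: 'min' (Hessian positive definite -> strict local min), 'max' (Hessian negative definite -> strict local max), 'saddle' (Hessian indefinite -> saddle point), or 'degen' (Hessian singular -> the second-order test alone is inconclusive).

Compute the Hessian H = grad^2 f:
  H = [[-3, 0], [0, -8]]
Verify stationarity: grad f(x*) = H x* + g = (0, 0).
Eigenvalues of H: -8, -3.
Both eigenvalues < 0, so H is negative definite -> x* is a strict local max.

max


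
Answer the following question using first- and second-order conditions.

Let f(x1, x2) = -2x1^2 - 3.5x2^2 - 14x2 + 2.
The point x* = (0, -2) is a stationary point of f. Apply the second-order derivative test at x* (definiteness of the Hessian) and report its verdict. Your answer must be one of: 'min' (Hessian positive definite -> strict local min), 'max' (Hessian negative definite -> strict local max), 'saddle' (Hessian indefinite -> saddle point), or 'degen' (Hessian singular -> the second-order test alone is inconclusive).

Compute the Hessian H = grad^2 f:
  H = [[-4, 0], [0, -7]]
Verify stationarity: grad f(x*) = H x* + g = (0, 0).
Eigenvalues of H: -7, -4.
Both eigenvalues < 0, so H is negative definite -> x* is a strict local max.

max


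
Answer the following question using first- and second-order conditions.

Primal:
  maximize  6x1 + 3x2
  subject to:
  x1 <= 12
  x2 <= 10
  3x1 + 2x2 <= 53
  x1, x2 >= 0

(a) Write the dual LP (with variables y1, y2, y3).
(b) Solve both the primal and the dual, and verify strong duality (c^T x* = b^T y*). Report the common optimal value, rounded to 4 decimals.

The standard primal-dual pair for 'max c^T x s.t. A x <= b, x >= 0' is:
  Dual:  min b^T y  s.t.  A^T y >= c,  y >= 0.

So the dual LP is:
  minimize  12y1 + 10y2 + 53y3
  subject to:
    y1 + 3y3 >= 6
    y2 + 2y3 >= 3
    y1, y2, y3 >= 0

Solving the primal: x* = (12, 8.5).
  primal value c^T x* = 97.5.
Solving the dual: y* = (1.5, 0, 1.5).
  dual value b^T y* = 97.5.
Strong duality: c^T x* = b^T y*. Confirmed.

97.5


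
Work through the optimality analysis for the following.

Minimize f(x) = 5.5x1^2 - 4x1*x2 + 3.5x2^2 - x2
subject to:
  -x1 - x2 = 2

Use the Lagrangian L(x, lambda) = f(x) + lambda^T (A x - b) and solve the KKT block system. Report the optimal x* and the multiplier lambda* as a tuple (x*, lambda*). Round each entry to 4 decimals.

Form the Lagrangian:
  L(x, lambda) = (1/2) x^T Q x + c^T x + lambda^T (A x - b)
Stationarity (grad_x L = 0): Q x + c + A^T lambda = 0.
Primal feasibility: A x = b.

This gives the KKT block system:
  [ Q   A^T ] [ x     ]   [-c ]
  [ A    0  ] [ lambda ] = [ b ]

Solving the linear system:
  x*      = (-0.8846, -1.1154)
  lambda* = (-5.2692)
  f(x*)   = 5.8269

x* = (-0.8846, -1.1154), lambda* = (-5.2692)
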